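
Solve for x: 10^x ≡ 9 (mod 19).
10

Baby-step giant-step with step n = ⌈√19⌉ = 5.
Baby steps 10^j mod 19 (j:value) for j=0..4: 0:1, 1:10, 2:5, 3:12, 4:6.
Giant-step multiplier: 10^(-5) ≡ 10^(18-5) = 10^13 ≡ 13 (mod 19).
Giant steps γ_i = 9·13^i mod 19: γ_0=9, γ_1=3, γ_2=1 (in table at j=0).
x = i·n + j = 2·5 + 0 = 10.
Check: 10^10 ≡ 9 (mod 19).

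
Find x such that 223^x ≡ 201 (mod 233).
188

Baby-step giant-step with step n = ⌈√233⌉ = 16.
Baby steps 223^j mod 233 (j:value) for j=0..15: 0:1, 1:223, 2:100, 3:165, 4:214, 5:190, 6:197, 7:127, 8:128, 9:118, 10:218, 11:150, 12:131, 13:88, 14:52, 15:179.
Giant-step multiplier: 223^(-16) ≡ 223^(232-16) = 223^216 ≡ 148 (mod 233).
Giant steps γ_i = 201·148^i mod 233: γ_0=201, γ_1=157, γ_2=169, γ_3=81, γ_4=105, γ_5=162, γ_6=210, γ_7=91, γ_8=187, γ_9=182, γ_10=141, γ_11=131 (in table at j=12).
x = i·n + j = 11·16 + 12 = 188.
Check: 223^188 ≡ 201 (mod 233).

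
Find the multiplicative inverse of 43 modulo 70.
57

gcd(43, 70) = 1, so the inverse exists.
Extended Euclidean algorithm on (70, 43):
70 = 1 × 43 + 27  ⟹  27 = (1)·70 + (-1)·43
43 = 1 × 27 + 16  ⟹  16 = (-1)·70 + (2)·43
27 = 1 × 16 + 11  ⟹  11 = (2)·70 + (-3)·43
16 = 1 × 11 + 5  ⟹  5 = (-3)·70 + (5)·43
11 = 2 × 5 + 1  ⟹  1 = (8)·70 + (-13)·43
So (-13)·43 ≡ 1 (mod 70), i.e. 43^(-1) ≡ -13 ≡ 57 (mod 70).
Check: 43 × 57 = 2451 ≡ 1 (mod 70)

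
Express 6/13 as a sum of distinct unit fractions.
1/3 + 1/8 + 1/312

Greedy algorithm:
6/13: ceiling(13/6) = 3, use 1/3
5/39: ceiling(39/5) = 8, use 1/8
1/312: ceiling(312/1) = 312, use 1/312
Result: 6/13 = 1/3 + 1/8 + 1/312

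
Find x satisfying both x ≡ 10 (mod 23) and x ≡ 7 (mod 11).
194

Using Chinese Remainder Theorem:
M = 23 × 11 = 253
M1 = 11, M2 = 23
y1 = 11^(-1) mod 23 = 21
y2 = 23^(-1) mod 11 = 1
x = (10×11×21 + 7×23×1) mod 253 = 194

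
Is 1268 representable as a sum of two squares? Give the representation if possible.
22² + 28² (a=22, b=28)

Factorization: 1268 = 2^2 × 317
By Fermat: n is sum of two squares iff every prime p ≡ 3 (mod 4) appears to even power.
All primes ≡ 3 (mod 4) appear to even power.
Search a = 0, 1, 2, … for 1268 - a² a perfect square: first hit at a = 22: 1268 - 484 = 784 = 28².
1268 = 22² + 28² = 484 + 784 ✓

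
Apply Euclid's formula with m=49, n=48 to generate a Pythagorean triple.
(97, 4704, 4705)

Euclid's formula: a = m² - n², b = 2mn, c = m² + n²
m = 49, n = 48
a = 49² - 48² = 2401 - 2304 = 97
b = 2 × 49 × 48 = 4704
c = 49² + 48² = 2401 + 2304 = 4705
Verification: 97² + 4704² = 9409 + 22127616 = 22137025 = 4705² ✓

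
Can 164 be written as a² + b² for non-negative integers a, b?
8² + 10² (a=8, b=10)

Factorization: 164 = 2^2 × 41
By Fermat: n is sum of two squares iff every prime p ≡ 3 (mod 4) appears to even power.
All primes ≡ 3 (mod 4) appear to even power.
Search a = 0, 1, 2, … for 164 - a² a perfect square: first hit at a = 8: 164 - 64 = 100 = 10².
164 = 8² + 10² = 64 + 100 ✓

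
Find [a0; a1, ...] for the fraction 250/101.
[2; 2, 9, 1, 1, 2]

Euclidean algorithm steps:
250 = 2 × 101 + 48
101 = 2 × 48 + 5
48 = 9 × 5 + 3
5 = 1 × 3 + 2
3 = 1 × 2 + 1
2 = 2 × 1 + 0
Continued fraction: [2; 2, 9, 1, 1, 2]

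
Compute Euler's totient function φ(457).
456

457 = 457
φ(n) = n × ∏(1 - 1/p) for each prime p dividing n
φ(457) = 457 × (1 - 1/457) = 456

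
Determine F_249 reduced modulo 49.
6

Matrix identity: Q^n = [[F_(n+1), F_n], [F_n, F_(n-1)]] with Q = [[1,1],[1,0]].
n = 249 = 11111001₂. Square-and-multiply, entries mod 49:
Q^1 = [[1,1],[1,0]]
Q^3 = (Q^1)²·Q = [[3,2],[2,1]]
Q^7 = (Q^3)²·Q = [[21,13],[13,8]]
Q^15 = (Q^7)²·Q = [[7,22],[22,34]]
Q^31 = (Q^15)²·Q = [[14,43],[43,20]]
Q^62 = (Q^31)² = [[36,41],[41,44]]
Q^124 = (Q^62)² = [[37,46],[46,40]]
Q^249 = (Q^124)²·Q = [[20,6],[6,14]]
F_249 mod 49 = Q^249[0][1] = 6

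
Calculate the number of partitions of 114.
952050665

p(n) counts ways to write n as a sum of positive integers (order ignored).
Euler's pentagonal recurrence: p(k) = p(k-1) + p(k-2) - p(k-5) - p(k-7) + p(k-12) + p(k-15) - ... (offsets j(3j∓1)/2, signs ++--, p(0)=1, p(<0)=0).
DP table for k = 0..113: p(0)=1, p(1)=1, p(2)=2, p(3)=3, p(4)=5, p(5)=7, p(6)=11, p(7)=15, p(8)=22, p(9)=30, p(10)=42, p(11)=56, p(12)=77, p(13)=101, p(14)=135, p(15)=176, p(16)=231, p(17)=297, p(18)=385, p(19)=490, p(20)=627, p(21)=792, p(22)=1002, p(23)=1255, p(24)=1575, p(25)=1958, p(26)=2436, p(27)=3010, p(28)=3718, p(29)=4565, p(30)=5604, p(31)=6842, p(32)=8349, p(33)=10143, p(34)=12310, p(35)=14883, p(36)=17977, p(37)=21637, p(38)=26015, p(39)=31185, p(40)=37338, p(41)=44583, p(42)=53174, p(43)=63261, p(44)=75175, p(45)=89134, p(46)=105558, p(47)=124754, p(48)=147273, p(49)=173525, p(50)=204226, p(51)=239943, p(52)=281589, p(53)=329931, p(54)=386155, p(55)=451276, p(56)=526823, p(57)=614154, p(58)=715220, p(59)=831820, p(60)=966467, p(61)=1121505, p(62)=1300156, p(63)=1505499, p(64)=1741630, p(65)=2012558, p(66)=2323520, p(67)=2679689, p(68)=3087735, p(69)=3554345, p(70)=4087968, p(71)=4697205, p(72)=5392783, p(73)=6185689, p(74)=7089500, p(75)=8118264, p(76)=9289091, p(77)=10619863, p(78)=12132164, p(79)=13848650, p(80)=15796476, p(81)=18004327, p(82)=20506255, p(83)=23338469, p(84)=26543660, p(85)=30167357, p(86)=34262962, p(87)=38887673, p(88)=44108109, p(89)=49995925, p(90)=56634173, p(91)=64112359, p(92)=72533807, p(93)=82010177, p(94)=92669720, p(95)=104651419, p(96)=118114304, p(97)=133230930, p(98)=150198136, p(99)=169229875, p(100)=190569292, p(101)=214481126, p(102)=241265379, p(103)=271248950, p(104)=304801365, p(105)=342325709, p(106)=384276336, p(107)=431149389, p(108)=483502844, p(109)=541946240, p(110)=607163746, p(111)=679903203, p(112)=761002156, p(113)=851376628.
Final step: p(114) = p(113) + p(112) - p(109) - p(107) + p(102) + p(99) - p(92) - p(88) + p(79) + p(74) - p(63) - p(57) + p(44) + p(37) - p(22) - p(14)
= 851376628 + 761002156 - 541946240 - 431149389 + 241265379 + 169229875 - 72533807 - 44108109 + 13848650 + 7089500 - 1505499 - 614154 + 75175 + 21637 - 1002 - 135
= 952050665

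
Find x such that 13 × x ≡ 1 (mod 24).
13

gcd(13, 24) = 1, so the inverse exists.
Extended Euclidean algorithm on (24, 13):
24 = 1 × 13 + 11  ⟹  11 = (1)·24 + (-1)·13
13 = 1 × 11 + 2  ⟹  2 = (-1)·24 + (2)·13
11 = 5 × 2 + 1  ⟹  1 = (6)·24 + (-11)·13
So (-11)·13 ≡ 1 (mod 24), i.e. 13^(-1) ≡ -11 ≡ 13 (mod 24).
Check: 13 × 13 = 169 ≡ 1 (mod 24)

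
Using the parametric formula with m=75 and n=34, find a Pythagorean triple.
(4469, 5100, 6781)

Euclid's formula: a = m² - n², b = 2mn, c = m² + n²
m = 75, n = 34
a = 75² - 34² = 5625 - 1156 = 4469
b = 2 × 75 × 34 = 5100
c = 75² + 34² = 5625 + 1156 = 6781
Verification: 4469² + 5100² = 19971961 + 26010000 = 45981961 = 6781² ✓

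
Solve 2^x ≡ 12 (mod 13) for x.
6

Baby-step giant-step with step n = ⌈√13⌉ = 4.
Baby steps 2^j mod 13 (j:value) for j=0..3: 0:1, 1:2, 2:4, 3:8.
Giant-step multiplier: 2^(-4) ≡ 2^(12-4) = 2^8 ≡ 9 (mod 13).
Giant steps γ_i = 12·9^i mod 13: γ_0=12, γ_1=4 (in table at j=2).
x = i·n + j = 1·4 + 2 = 6.
Check: 2^6 ≡ 12 (mod 13).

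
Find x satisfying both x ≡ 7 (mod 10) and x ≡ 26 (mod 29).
287

Using Chinese Remainder Theorem:
M = 10 × 29 = 290
M1 = 29, M2 = 10
y1 = 29^(-1) mod 10 = 9
y2 = 10^(-1) mod 29 = 3
x = (7×29×9 + 26×10×3) mod 290 = 287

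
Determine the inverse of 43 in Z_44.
43

gcd(43, 44) = 1, so the inverse exists.
Extended Euclidean algorithm on (44, 43):
44 = 1 × 43 + 1  ⟹  1 = (1)·44 + (-1)·43
So (-1)·43 ≡ 1 (mod 44), i.e. 43^(-1) ≡ -1 ≡ 43 (mod 44).
Check: 43 × 43 = 1849 ≡ 1 (mod 44)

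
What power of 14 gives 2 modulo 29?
13

Baby-step giant-step with step n = ⌈√29⌉ = 6.
Baby steps 14^j mod 29 (j:value) for j=0..5: 0:1, 1:14, 2:22, 3:18, 4:20, 5:19.
Giant-step multiplier: 14^(-6) ≡ 14^(28-6) = 14^22 ≡ 6 (mod 29).
Giant steps γ_i = 2·6^i mod 29: γ_0=2, γ_1=12, γ_2=14 (in table at j=1).
x = i·n + j = 2·6 + 1 = 13.
Check: 14^13 ≡ 2 (mod 29).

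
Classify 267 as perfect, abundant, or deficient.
deficient

Proper divisors of 267: sum = 1 + 3 + 89 = 93
Since 93 < 267, 267 is deficient.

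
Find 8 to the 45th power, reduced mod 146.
74

Repeated squaring. Binary of 45 = 101101.
8^1 ≡ 8 (mod 146); 8^2 ≡ 64 (mod 146); 8^4 ≡ 8 (mod 146); 8^8 ≡ 64 (mod 146); 8^16 ≡ 8 (mod 146); 8^32 ≡ 64 (mod 146)
8^45 = 8^1 × 8^4 × 8^8 × 8^32 ≡ 74 (mod 146)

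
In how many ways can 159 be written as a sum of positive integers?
97662728555

p(n) counts ways to write n as a sum of positive integers (order ignored).
Euler's pentagonal recurrence: p(k) = p(k-1) + p(k-2) - p(k-5) - p(k-7) + p(k-12) + p(k-15) - ... (offsets j(3j∓1)/2, signs ++--, p(0)=1, p(<0)=0).
DP table for k = 0..158: p(0)=1, p(1)=1, p(2)=2, p(3)=3, p(4)=5, p(5)=7, p(6)=11, p(7)=15, p(8)=22, p(9)=30, p(10)=42, p(11)=56, p(12)=77, p(13)=101, p(14)=135, p(15)=176, p(16)=231, p(17)=297, p(18)=385, p(19)=490, p(20)=627, p(21)=792, p(22)=1002, p(23)=1255, p(24)=1575, p(25)=1958, p(26)=2436, p(27)=3010, p(28)=3718, p(29)=4565, p(30)=5604, p(31)=6842, p(32)=8349, p(33)=10143, p(34)=12310, p(35)=14883, p(36)=17977, p(37)=21637, p(38)=26015, p(39)=31185, p(40)=37338, p(41)=44583, p(42)=53174, p(43)=63261, p(44)=75175, p(45)=89134, p(46)=105558, p(47)=124754, p(48)=147273, p(49)=173525, p(50)=204226, p(51)=239943, p(52)=281589, p(53)=329931, p(54)=386155, p(55)=451276, p(56)=526823, p(57)=614154, p(58)=715220, p(59)=831820, p(60)=966467, p(61)=1121505, p(62)=1300156, p(63)=1505499, p(64)=1741630, p(65)=2012558, p(66)=2323520, p(67)=2679689, p(68)=3087735, p(69)=3554345, p(70)=4087968, p(71)=4697205, p(72)=5392783, p(73)=6185689, p(74)=7089500, p(75)=8118264, p(76)=9289091, p(77)=10619863, p(78)=12132164, p(79)=13848650, p(80)=15796476, p(81)=18004327, p(82)=20506255, p(83)=23338469, p(84)=26543660, p(85)=30167357, p(86)=34262962, p(87)=38887673, p(88)=44108109, p(89)=49995925, p(90)=56634173, p(91)=64112359, p(92)=72533807, p(93)=82010177, p(94)=92669720, p(95)=104651419, p(96)=118114304, p(97)=133230930, p(98)=150198136, p(99)=169229875, p(100)=190569292, p(101)=214481126, p(102)=241265379, p(103)=271248950, p(104)=304801365, p(105)=342325709, p(106)=384276336, p(107)=431149389, p(108)=483502844, p(109)=541946240, p(110)=607163746, p(111)=679903203, p(112)=761002156, p(113)=851376628, p(114)=952050665, p(115)=1064144451, p(116)=1188908248, p(117)=1327710076, p(118)=1482074143, p(119)=1653668665, p(120)=1844349560, p(121)=2056148051, p(122)=2291320912, p(123)=2552338241, p(124)=2841940500, p(125)=3163127352, p(126)=3519222692, p(127)=3913864295, p(128)=4351078600, p(129)=4835271870, p(130)=5371315400, p(131)=5964539504, p(132)=6620830889, p(133)=7346629512, p(134)=8149040695, p(135)=9035836076, p(136)=10015581680, p(137)=11097645016, p(138)=12292341831, p(139)=13610949895, p(140)=15065878135, p(141)=16670689208, p(142)=18440293320, p(143)=20390982757, p(144)=22540654445, p(145)=24908858009, p(146)=27517052599, p(147)=30388671978, p(148)=33549419497, p(149)=37027355200, p(150)=40853235313, p(151)=45060624582, p(152)=49686288421, p(153)=54770336324, p(154)=60356673280, p(155)=66493182097, p(156)=73232243759, p(157)=80630964769, p(158)=88751778802.
Final step: p(159) = p(158) + p(157) - p(154) - p(152) + p(147) + p(144) - p(137) - p(133) + p(124) + p(119) - p(108) - p(102) + p(89) + p(82) - p(67) - p(59) + p(42) + p(33) - p(14) - p(4)
= 88751778802 + 80630964769 - 60356673280 - 49686288421 + 30388671978 + 22540654445 - 11097645016 - 7346629512 + 2841940500 + 1653668665 - 483502844 - 241265379 + 49995925 + 20506255 - 2679689 - 831820 + 53174 + 10143 - 135 - 5
= 97662728555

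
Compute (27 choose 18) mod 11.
0

Using Lucas' theorem:
Write n=27 and k=18 in base 11:
n in base 11: [2, 5]
k in base 11: [1, 7]
C(27,18) mod 11 = ∏ C(n_i, k_i) mod 11
Digit binomials (mod 11): C(2,1) = 2; C(5,7) = 0 (k_i > n_i)
Product: 2 × 0 = 0 ≡ 0 (mod 11)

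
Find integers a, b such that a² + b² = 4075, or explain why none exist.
Not possible

Factorization: 4075 = 5^2 × 163
By Fermat: n is sum of two squares iff every prime p ≡ 3 (mod 4) appears to even power.
Prime(s) ≡ 3 (mod 4) with odd exponent: [(163, 1)]
Therefore 4075 cannot be expressed as a² + b².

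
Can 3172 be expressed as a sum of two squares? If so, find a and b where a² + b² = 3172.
6² + 56² (a=6, b=56)

Factorization: 3172 = 2^2 × 13 × 61
By Fermat: n is sum of two squares iff every prime p ≡ 3 (mod 4) appears to even power.
All primes ≡ 3 (mod 4) appear to even power.
Search a = 0, 1, 2, … for 3172 - a² a perfect square: first hit at a = 6: 3172 - 36 = 3136 = 56².
3172 = 6² + 56² = 36 + 3136 ✓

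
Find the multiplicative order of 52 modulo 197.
196

197 is prime, so ord(52) divides φ(197) = 196.
Divisors of 196: 1, 2, 4, 7, 14, 28, 49, 98, 196.
Repeated squaring: 52^1 ≡ 52, 52^2 ≡ 143, 52^4 ≡ 158, 52^8 ≡ 142, 52^16 ≡ 70, 52^32 ≡ 172, 52^64 ≡ 34, 52^128 ≡ 171 (mod 197).
Test 52^d mod 197 for each divisor d in increasing order:
52^1 ≡ 52
52^2 ≡ 143
52^4 ≡ 158
52^7 = 52^4·52^2·52^1 ≡ 177
52^14 = 52^8·52^4·52^2 ≡ 6
52^28 = 52^16·52^8·52^4 ≡ 36
52^49 = 52^32·52^16·52^1 ≡ 14
52^98 = 52^64·52^32·52^2 ≡ 196
52^196 = 52^128·52^64·52^4 ≡ 1  ← first divisor giving 1
The order is 196.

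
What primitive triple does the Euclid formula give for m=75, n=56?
(2489, 8400, 8761)

Euclid's formula: a = m² - n², b = 2mn, c = m² + n²
m = 75, n = 56
a = 75² - 56² = 5625 - 3136 = 2489
b = 2 × 75 × 56 = 8400
c = 75² + 56² = 5625 + 3136 = 8761
Verification: 2489² + 8400² = 6195121 + 70560000 = 76755121 = 8761² ✓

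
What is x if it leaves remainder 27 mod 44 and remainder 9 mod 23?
423

Using Chinese Remainder Theorem:
M = 44 × 23 = 1012
M1 = 23, M2 = 44
y1 = 23^(-1) mod 44 = 23
y2 = 44^(-1) mod 23 = 11
x = (27×23×23 + 9×44×11) mod 1012 = 423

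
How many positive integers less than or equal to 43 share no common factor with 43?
42

43 = 43
φ(n) = n × ∏(1 - 1/p) for each prime p dividing n
φ(43) = 43 × (1 - 1/43) = 42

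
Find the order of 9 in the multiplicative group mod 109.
27

109 is prime, so ord(9) divides φ(109) = 108.
Divisors of 108: 1, 2, 3, 4, 6, 9, 12, 18, 27, 36, 54, 108.
Repeated squaring: 9^1 ≡ 9, 9^2 ≡ 81, 9^4 ≡ 21, 9^8 ≡ 5, 9^16 ≡ 25, 9^32 ≡ 80, 9^64 ≡ 78 (mod 109).
Test 9^d mod 109 for each divisor d in increasing order:
9^1 ≡ 9
9^2 ≡ 81
9^3 = 9^2·9^1 ≡ 75
9^4 ≡ 21
9^6 = 9^4·9^2 ≡ 66
9^9 = 9^8·9^1 ≡ 45
9^12 = 9^8·9^4 ≡ 105
9^18 = 9^16·9^2 ≡ 63
9^27 = 9^16·9^8·9^2·9^1 ≡ 1  ← first divisor giving 1
The order is 27.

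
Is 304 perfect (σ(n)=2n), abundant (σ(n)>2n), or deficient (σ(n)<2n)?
abundant

Proper divisors of 304: sum = 1 + 2 + 4 + 8 + 16 + 19 + 38 + 76 + 152 = 316
Since 316 > 304, 304 is abundant.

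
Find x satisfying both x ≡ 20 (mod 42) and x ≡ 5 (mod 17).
566

Using Chinese Remainder Theorem:
M = 42 × 17 = 714
M1 = 17, M2 = 42
y1 = 17^(-1) mod 42 = 5
y2 = 42^(-1) mod 17 = 15
x = (20×17×5 + 5×42×15) mod 714 = 566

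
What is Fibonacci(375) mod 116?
2

Matrix identity: Q^n = [[F_(n+1), F_n], [F_n, F_(n-1)]] with Q = [[1,1],[1,0]].
n = 375 = 101110111₂. Square-and-multiply, entries mod 116:
Q^1 = [[1,1],[1,0]]
Q^2 = (Q^1)² = [[2,1],[1,1]]
Q^5 = (Q^2)²·Q = [[8,5],[5,3]]
Q^11 = (Q^5)²·Q = [[28,89],[89,55]]
Q^23 = (Q^11)²·Q = [[84,5],[5,79]]
Q^46 = (Q^23)² = [[5,3],[3,2]]
Q^93 = (Q^46)²·Q = [[55,34],[34,21]]
Q^187 = (Q^93)²·Q = [[37,5],[5,32]]
Q^375 = (Q^187)²·Q = [[115,2],[2,113]]
F_375 mod 116 = Q^375[0][1] = 2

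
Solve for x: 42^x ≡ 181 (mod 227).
202

Baby-step giant-step with step n = ⌈√227⌉ = 16.
Baby steps 42^j mod 227 (j:value) for j=0..15: 0:1, 1:42, 2:175, 3:86, 4:207, 5:68, 6:132, 7:96, 8:173, 9:2, 10:84, 11:123, 12:172, 13:187, 14:136, 15:37.
Giant-step multiplier: 42^(-16) ≡ 42^(226-16) = 42^210 ≡ 214 (mod 227).
Giant steps γ_i = 181·214^i mod 227: γ_0=181, γ_1=144, γ_2=171, γ_3=47, γ_4=70, γ_5=225, γ_6=26, γ_7=116, γ_8=81, γ_9=82, γ_10=69, γ_11=11, γ_12=84 (in table at j=10).
x = i·n + j = 12·16 + 10 = 202.
Check: 42^202 ≡ 181 (mod 227).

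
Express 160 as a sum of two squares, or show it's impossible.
4² + 12² (a=4, b=12)

Factorization: 160 = 2^5 × 5
By Fermat: n is sum of two squares iff every prime p ≡ 3 (mod 4) appears to even power.
All primes ≡ 3 (mod 4) appear to even power.
Search a = 0, 1, 2, … for 160 - a² a perfect square: first hit at a = 4: 160 - 16 = 144 = 12².
160 = 4² + 12² = 16 + 144 ✓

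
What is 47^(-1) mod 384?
335

gcd(47, 384) = 1, so the inverse exists.
Extended Euclidean algorithm on (384, 47):
384 = 8 × 47 + 8  ⟹  8 = (1)·384 + (-8)·47
47 = 5 × 8 + 7  ⟹  7 = (-5)·384 + (41)·47
8 = 1 × 7 + 1  ⟹  1 = (6)·384 + (-49)·47
So (-49)·47 ≡ 1 (mod 384), i.e. 47^(-1) ≡ -49 ≡ 335 (mod 384).
Check: 47 × 335 = 15745 ≡ 1 (mod 384)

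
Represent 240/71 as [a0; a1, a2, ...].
[3; 2, 1, 1, 1, 2, 3]

Euclidean algorithm steps:
240 = 3 × 71 + 27
71 = 2 × 27 + 17
27 = 1 × 17 + 10
17 = 1 × 10 + 7
10 = 1 × 7 + 3
7 = 2 × 3 + 1
3 = 3 × 1 + 0
Continued fraction: [3; 2, 1, 1, 1, 2, 3]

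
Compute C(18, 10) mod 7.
1

Using Lucas' theorem:
Write n=18 and k=10 in base 7:
n in base 7: [2, 4]
k in base 7: [1, 3]
C(18,10) mod 7 = ∏ C(n_i, k_i) mod 7
Digit binomials (mod 7): C(2,1) = 2; C(4,3) = 4
Product: 2 × 4 = 8 ≡ 1 (mod 7)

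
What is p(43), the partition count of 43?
63261

p(n) counts ways to write n as a sum of positive integers (order ignored).
Euler's pentagonal recurrence: p(k) = p(k-1) + p(k-2) - p(k-5) - p(k-7) + p(k-12) + p(k-15) - ... (offsets j(3j∓1)/2, signs ++--, p(0)=1, p(<0)=0).
DP table for k = 0..42: p(0)=1, p(1)=1, p(2)=2, p(3)=3, p(4)=5, p(5)=7, p(6)=11, p(7)=15, p(8)=22, p(9)=30, p(10)=42, p(11)=56, p(12)=77, p(13)=101, p(14)=135, p(15)=176, p(16)=231, p(17)=297, p(18)=385, p(19)=490, p(20)=627, p(21)=792, p(22)=1002, p(23)=1255, p(24)=1575, p(25)=1958, p(26)=2436, p(27)=3010, p(28)=3718, p(29)=4565, p(30)=5604, p(31)=6842, p(32)=8349, p(33)=10143, p(34)=12310, p(35)=14883, p(36)=17977, p(37)=21637, p(38)=26015, p(39)=31185, p(40)=37338, p(41)=44583, p(42)=53174.
Final step: p(43) = p(42) + p(41) - p(38) - p(36) + p(31) + p(28) - p(21) - p(17) + p(8) + p(3)
= 53174 + 44583 - 26015 - 17977 + 6842 + 3718 - 792 - 297 + 22 + 3
= 63261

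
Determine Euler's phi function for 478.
238

478 = 2 × 239
φ(n) = n × ∏(1 - 1/p) for each prime p dividing n
φ(478) = 478 × (1 - 1/2) × (1 - 1/239) = 238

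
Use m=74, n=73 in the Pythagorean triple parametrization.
(147, 10804, 10805)

Euclid's formula: a = m² - n², b = 2mn, c = m² + n²
m = 74, n = 73
a = 74² - 73² = 5476 - 5329 = 147
b = 2 × 74 × 73 = 10804
c = 74² + 73² = 5476 + 5329 = 10805
Verification: 147² + 10804² = 21609 + 116726416 = 116748025 = 10805² ✓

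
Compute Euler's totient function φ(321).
212

321 = 3 × 107
φ(n) = n × ∏(1 - 1/p) for each prime p dividing n
φ(321) = 321 × (1 - 1/3) × (1 - 1/107) = 212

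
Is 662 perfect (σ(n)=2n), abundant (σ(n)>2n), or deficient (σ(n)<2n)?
deficient

Proper divisors of 662: sum = 1 + 2 + 331 = 334
Since 334 < 662, 662 is deficient.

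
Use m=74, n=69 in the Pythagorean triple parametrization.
(715, 10212, 10237)

Euclid's formula: a = m² - n², b = 2mn, c = m² + n²
m = 74, n = 69
a = 74² - 69² = 5476 - 4761 = 715
b = 2 × 74 × 69 = 10212
c = 74² + 69² = 5476 + 4761 = 10237
Verification: 715² + 10212² = 511225 + 104284944 = 104796169 = 10237² ✓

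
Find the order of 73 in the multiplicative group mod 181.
9

181 is prime, so ord(73) divides φ(181) = 180.
Divisors of 180: 1, 2, 3, 4, 5, 6, 9, 10, 12, 15, 18, 20, 30, 36, 45, 60, 90, 180.
Repeated squaring: 73^1 ≡ 73, 73^2 ≡ 80, 73^4 ≡ 65, 73^8 ≡ 62, 73^16 ≡ 43, 73^32 ≡ 39, 73^64 ≡ 73, 73^128 ≡ 80 (mod 181).
Test 73^d mod 181 for each divisor d in increasing order:
73^1 ≡ 73
73^2 ≡ 80
73^3 = 73^2·73^1 ≡ 48
73^4 ≡ 65
73^5 = 73^4·73^1 ≡ 39
73^6 = 73^4·73^2 ≡ 132
73^9 = 73^8·73^1 ≡ 1  ← first divisor giving 1
The order is 9.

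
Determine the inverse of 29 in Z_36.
5

gcd(29, 36) = 1, so the inverse exists.
Extended Euclidean algorithm on (36, 29):
36 = 1 × 29 + 7  ⟹  7 = (1)·36 + (-1)·29
29 = 4 × 7 + 1  ⟹  1 = (-4)·36 + (5)·29
So (5)·29 ≡ 1 (mod 36), i.e. 29^(-1) ≡ 5 (mod 36).
Check: 29 × 5 = 145 ≡ 1 (mod 36)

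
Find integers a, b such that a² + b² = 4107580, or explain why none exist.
Not possible

Factorization: 4107580 = 2^2 × 5 × 59^3
By Fermat: n is sum of two squares iff every prime p ≡ 3 (mod 4) appears to even power.
Prime(s) ≡ 3 (mod 4) with odd exponent: [(59, 3)]
Therefore 4107580 cannot be expressed as a² + b².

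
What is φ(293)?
292

293 = 293
φ(n) = n × ∏(1 - 1/p) for each prime p dividing n
φ(293) = 293 × (1 - 1/293) = 292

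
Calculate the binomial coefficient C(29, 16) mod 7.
0

Using Lucas' theorem:
Write n=29 and k=16 in base 7:
n in base 7: [4, 1]
k in base 7: [2, 2]
C(29,16) mod 7 = ∏ C(n_i, k_i) mod 7
Digit binomials (mod 7): C(4,2) = 6; C(1,2) = 0 (k_i > n_i)
Product: 6 × 0 = 0 ≡ 0 (mod 7)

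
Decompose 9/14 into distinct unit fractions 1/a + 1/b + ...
1/2 + 1/7

Greedy algorithm:
9/14: ceiling(14/9) = 2, use 1/2
1/7: ceiling(7/1) = 7, use 1/7
Result: 9/14 = 1/2 + 1/7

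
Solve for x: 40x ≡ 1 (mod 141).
67

gcd(40, 141) = 1, so the inverse exists.
Extended Euclidean algorithm on (141, 40):
141 = 3 × 40 + 21  ⟹  21 = (1)·141 + (-3)·40
40 = 1 × 21 + 19  ⟹  19 = (-1)·141 + (4)·40
21 = 1 × 19 + 2  ⟹  2 = (2)·141 + (-7)·40
19 = 9 × 2 + 1  ⟹  1 = (-19)·141 + (67)·40
So (67)·40 ≡ 1 (mod 141), i.e. 40^(-1) ≡ 67 (mod 141).
Check: 40 × 67 = 2680 ≡ 1 (mod 141)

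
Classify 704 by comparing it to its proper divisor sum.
abundant

Proper divisors of 704: sum = 1 + 2 + 4 + 8 + 11 + 16 + 22 + 32 + 44 + 64 + 88 + 176 + 352 = 820
Since 820 > 704, 704 is abundant.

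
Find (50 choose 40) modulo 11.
0

Using Lucas' theorem:
Write n=50 and k=40 in base 11:
n in base 11: [4, 6]
k in base 11: [3, 7]
C(50,40) mod 11 = ∏ C(n_i, k_i) mod 11
Digit binomials (mod 11): C(4,3) = 4; C(6,7) = 0 (k_i > n_i)
Product: 4 × 0 = 0 ≡ 0 (mod 11)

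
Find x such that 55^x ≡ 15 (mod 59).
28

Baby-step giant-step with step n = ⌈√59⌉ = 8.
Baby steps 55^j mod 59 (j:value) for j=0..7: 0:1, 1:55, 2:16, 3:54, 4:20, 5:38, 6:25, 7:18.
Giant-step multiplier: 55^(-8) ≡ 55^(58-8) = 55^50 ≡ 9 (mod 59).
Giant steps γ_i = 15·9^i mod 59: γ_0=15, γ_1=17, γ_2=35, γ_3=20 (in table at j=4).
x = i·n + j = 3·8 + 4 = 28.
Check: 55^28 ≡ 15 (mod 59).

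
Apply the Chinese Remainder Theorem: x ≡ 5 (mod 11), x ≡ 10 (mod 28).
38

Using Chinese Remainder Theorem:
M = 11 × 28 = 308
M1 = 28, M2 = 11
y1 = 28^(-1) mod 11 = 2
y2 = 11^(-1) mod 28 = 23
x = (5×28×2 + 10×11×23) mod 308 = 38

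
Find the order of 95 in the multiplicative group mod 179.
89

179 is prime, so ord(95) divides φ(179) = 178.
Divisors of 178: 1, 2, 89, 178.
Repeated squaring: 95^1 ≡ 95, 95^2 ≡ 75, 95^4 ≡ 76, 95^8 ≡ 48, 95^16 ≡ 156, 95^32 ≡ 171, 95^64 ≡ 64, 95^128 ≡ 158 (mod 179).
Test 95^d mod 179 for each divisor d in increasing order:
95^1 ≡ 95
95^2 ≡ 75
95^89 = 95^64·95^16·95^8·95^1 ≡ 1  ← first divisor giving 1
The order is 89.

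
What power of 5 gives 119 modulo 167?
5

Baby-step giant-step with step n = ⌈√167⌉ = 13.
Baby steps 5^j mod 167 (j:value) for j=0..12: 0:1, 1:5, 2:25, 3:125, 4:124, 5:119, 6:94, 7:136, 8:12, 9:60, 10:133, 11:164, 12:152.
h = 119 is already in the table at j=5, so x = 5.
Check: 5^5 ≡ 119 (mod 167).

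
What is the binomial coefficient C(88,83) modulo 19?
13

Using Lucas' theorem:
Write n=88 and k=83 in base 19:
n in base 19: [4, 12]
k in base 19: [4, 7]
C(88,83) mod 19 = ∏ C(n_i, k_i) mod 19
Digit binomials (mod 19): C(4,4) = 1; C(12,7) = 792 ≡ 13
Product: 1 × 13 = 13 ≡ 13 (mod 19)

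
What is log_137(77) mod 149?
145

Baby-step giant-step with step n = ⌈√149⌉ = 13.
Baby steps 137^j mod 149 (j:value) for j=0..12: 0:1, 1:137, 2:144, 3:60, 4:25, 5:147, 6:24, 7:10, 8:29, 9:99, 10:4, 11:101, 12:129.
Giant-step multiplier: 137^(-13) ≡ 137^(148-13) = 137^135 ≡ 131 (mod 149).
Giant steps γ_i = 77·131^i mod 149: γ_0=77, γ_1=104, γ_2=65, γ_3=22, γ_4=51, γ_5=125, γ_6=134, γ_7=121, γ_8=57, γ_9=17, γ_10=141, γ_11=144 (in table at j=2).
x = i·n + j = 11·13 + 2 = 145.
Check: 137^145 ≡ 77 (mod 149).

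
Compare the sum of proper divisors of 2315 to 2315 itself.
deficient

Proper divisors of 2315: sum = 1 + 5 + 463 = 469
Since 469 < 2315, 2315 is deficient.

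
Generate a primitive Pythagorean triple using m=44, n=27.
(1207, 2376, 2665)

Euclid's formula: a = m² - n², b = 2mn, c = m² + n²
m = 44, n = 27
a = 44² - 27² = 1936 - 729 = 1207
b = 2 × 44 × 27 = 2376
c = 44² + 27² = 1936 + 729 = 2665
Verification: 1207² + 2376² = 1456849 + 5645376 = 7102225 = 2665² ✓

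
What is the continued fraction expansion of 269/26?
[10; 2, 1, 8]

Euclidean algorithm steps:
269 = 10 × 26 + 9
26 = 2 × 9 + 8
9 = 1 × 8 + 1
8 = 8 × 1 + 0
Continued fraction: [10; 2, 1, 8]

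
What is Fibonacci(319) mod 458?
261

Matrix identity: Q^n = [[F_(n+1), F_n], [F_n, F_(n-1)]] with Q = [[1,1],[1,0]].
n = 319 = 100111111₂. Square-and-multiply, entries mod 458:
Q^1 = [[1,1],[1,0]]
Q^2 = (Q^1)² = [[2,1],[1,1]]
Q^4 = (Q^2)² = [[5,3],[3,2]]
Q^9 = (Q^4)²·Q = [[55,34],[34,21]]
Q^19 = (Q^9)²·Q = [[353,59],[59,294]]
Q^39 = (Q^19)²·Q = [[9,308],[308,159]]
Q^79 = (Q^39)²·Q = [[129,139],[139,448]]
Q^159 = (Q^79)²·Q = [[291,238],[238,53]]
Q^319 = (Q^159)²·Q = [[151,261],[261,348]]
F_319 mod 458 = Q^319[0][1] = 261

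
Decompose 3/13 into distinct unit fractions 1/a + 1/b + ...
1/5 + 1/33 + 1/2145

Greedy algorithm:
3/13: ceiling(13/3) = 5, use 1/5
2/65: ceiling(65/2) = 33, use 1/33
1/2145: ceiling(2145/1) = 2145, use 1/2145
Result: 3/13 = 1/5 + 1/33 + 1/2145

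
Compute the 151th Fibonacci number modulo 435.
379

Matrix identity: Q^n = [[F_(n+1), F_n], [F_n, F_(n-1)]] with Q = [[1,1],[1,0]].
n = 151 = 10010111₂. Square-and-multiply, entries mod 435:
Q^1 = [[1,1],[1,0]]
Q^2 = (Q^1)² = [[2,1],[1,1]]
Q^4 = (Q^2)² = [[5,3],[3,2]]
Q^9 = (Q^4)²·Q = [[55,34],[34,21]]
Q^18 = (Q^9)² = [[266,409],[409,292]]
Q^37 = (Q^18)²·Q = [[374,92],[92,282]]
Q^75 = (Q^37)²·Q = [[327,5],[5,322]]
Q^151 = (Q^75)²·Q = [[144,379],[379,200]]
F_151 mod 435 = Q^151[0][1] = 379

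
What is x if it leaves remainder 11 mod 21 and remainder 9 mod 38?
389

Using Chinese Remainder Theorem:
M = 21 × 38 = 798
M1 = 38, M2 = 21
y1 = 38^(-1) mod 21 = 5
y2 = 21^(-1) mod 38 = 29
x = (11×38×5 + 9×21×29) mod 798 = 389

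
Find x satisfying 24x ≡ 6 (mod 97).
x ≡ 73 (mod 97)

gcd(24, 97) = 1, which divides 6, so solutions exist.
Find 24^(-1) mod 97 by the extended Euclidean algorithm:
97 = 4 × 24 + 1  ⟹  1 = (1)·97 + (-4)·24
So (-4)·24 ≡ 1 (mod 97), i.e. 24^(-1) ≡ -4 ≡ 93 (mod 97).
x ≡ 93 × 6 = 558 ≡ 73 (mod 97).
Check: 24 × 73 = 1752 ≡ 6 (mod 97).
Unique solution: x ≡ 73 (mod 97)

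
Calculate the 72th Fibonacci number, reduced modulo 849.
429

Matrix identity: Q^n = [[F_(n+1), F_n], [F_n, F_(n-1)]] with Q = [[1,1],[1,0]].
n = 72 = 1001000₂. Square-and-multiply, entries mod 849:
Q^1 = [[1,1],[1,0]]
Q^2 = (Q^1)² = [[2,1],[1,1]]
Q^4 = (Q^2)² = [[5,3],[3,2]]
Q^9 = (Q^4)²·Q = [[55,34],[34,21]]
Q^18 = (Q^9)² = [[785,37],[37,748]]
Q^36 = (Q^18)² = [[371,687],[687,533]]
Q^72 = (Q^36)² = [[28,429],[429,448]]
F_72 mod 849 = Q^72[0][1] = 429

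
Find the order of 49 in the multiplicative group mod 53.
13

53 is prime, so ord(49) divides φ(53) = 52.
Divisors of 52: 1, 2, 4, 13, 26, 52.
Repeated squaring: 49^1 ≡ 49, 49^2 ≡ 16, 49^4 ≡ 44, 49^8 ≡ 28, 49^16 ≡ 42, 49^32 ≡ 15 (mod 53).
Test 49^d mod 53 for each divisor d in increasing order:
49^1 ≡ 49
49^2 ≡ 16
49^4 ≡ 44
49^13 = 49^8·49^4·49^1 ≡ 1  ← first divisor giving 1
The order is 13.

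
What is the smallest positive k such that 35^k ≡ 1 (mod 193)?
64

193 is prime, so ord(35) divides φ(193) = 192.
Divisors of 192: 1, 2, 3, 4, 6, 8, 12, 16, 24, 32, 48, 64, 96, 192.
Repeated squaring: 35^1 ≡ 35, 35^2 ≡ 67, 35^4 ≡ 50, 35^8 ≡ 184, 35^16 ≡ 81, 35^32 ≡ 192, 35^64 ≡ 1, 35^128 ≡ 1 (mod 193).
Test 35^d mod 193 for each divisor d in increasing order:
35^1 ≡ 35
35^2 ≡ 67
35^3 = 35^2·35^1 ≡ 29
35^4 ≡ 50
35^6 = 35^4·35^2 ≡ 69
35^8 ≡ 184
35^12 = 35^8·35^4 ≡ 129
35^16 ≡ 81
35^24 = 35^16·35^8 ≡ 43
35^32 ≡ 192
35^48 = 35^32·35^16 ≡ 112
35^64 ≡ 1  ← first divisor giving 1
The order is 64.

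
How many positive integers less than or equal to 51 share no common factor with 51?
32

51 = 3 × 17
φ(n) = n × ∏(1 - 1/p) for each prime p dividing n
φ(51) = 51 × (1 - 1/3) × (1 - 1/17) = 32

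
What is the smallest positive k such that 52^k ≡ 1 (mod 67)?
22

67 is prime, so ord(52) divides φ(67) = 66.
Divisors of 66: 1, 2, 3, 6, 11, 22, 33, 66.
Repeated squaring: 52^1 ≡ 52, 52^2 ≡ 24, 52^4 ≡ 40, 52^8 ≡ 59, 52^16 ≡ 64, 52^32 ≡ 9, 52^64 ≡ 14 (mod 67).
Test 52^d mod 67 for each divisor d in increasing order:
52^1 ≡ 52
52^2 ≡ 24
52^3 = 52^2·52^1 ≡ 42
52^6 = 52^4·52^2 ≡ 22
52^11 = 52^8·52^2·52^1 ≡ 66
52^22 = 52^16·52^4·52^2 ≡ 1  ← first divisor giving 1
The order is 22.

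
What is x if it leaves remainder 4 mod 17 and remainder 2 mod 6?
38

Using Chinese Remainder Theorem:
M = 17 × 6 = 102
M1 = 6, M2 = 17
y1 = 6^(-1) mod 17 = 3
y2 = 17^(-1) mod 6 = 5
x = (4×6×3 + 2×17×5) mod 102 = 38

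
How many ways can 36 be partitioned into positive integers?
17977

p(n) counts ways to write n as a sum of positive integers (order ignored).
Euler's pentagonal recurrence: p(k) = p(k-1) + p(k-2) - p(k-5) - p(k-7) + p(k-12) + p(k-15) - ... (offsets j(3j∓1)/2, signs ++--, p(0)=1, p(<0)=0).
DP table for k = 0..35: p(0)=1, p(1)=1, p(2)=2, p(3)=3, p(4)=5, p(5)=7, p(6)=11, p(7)=15, p(8)=22, p(9)=30, p(10)=42, p(11)=56, p(12)=77, p(13)=101, p(14)=135, p(15)=176, p(16)=231, p(17)=297, p(18)=385, p(19)=490, p(20)=627, p(21)=792, p(22)=1002, p(23)=1255, p(24)=1575, p(25)=1958, p(26)=2436, p(27)=3010, p(28)=3718, p(29)=4565, p(30)=5604, p(31)=6842, p(32)=8349, p(33)=10143, p(34)=12310, p(35)=14883.
Final step: p(36) = p(35) + p(34) - p(31) - p(29) + p(24) + p(21) - p(14) - p(10) + p(1)
= 14883 + 12310 - 6842 - 4565 + 1575 + 792 - 135 - 42 + 1
= 17977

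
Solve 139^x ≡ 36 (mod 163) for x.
30

Baby-step giant-step with step n = ⌈√163⌉ = 13.
Baby steps 139^j mod 163 (j:value) for j=0..12: 0:1, 1:139, 2:87, 3:31, 4:71, 5:89, 6:146, 7:82, 8:151, 9:125, 10:97, 11:117, 12:126.
Giant-step multiplier: 139^(-13) ≡ 139^(162-13) = 139^149 ≡ 67 (mod 163).
Giant steps γ_i = 36·67^i mod 163: γ_0=36, γ_1=130, γ_2=71 (in table at j=4).
x = i·n + j = 2·13 + 4 = 30.
Check: 139^30 ≡ 36 (mod 163).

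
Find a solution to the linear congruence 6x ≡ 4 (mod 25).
x ≡ 9 (mod 25)

gcd(6, 25) = 1, which divides 4, so solutions exist.
Find 6^(-1) mod 25 by the extended Euclidean algorithm:
25 = 4 × 6 + 1  ⟹  1 = (1)·25 + (-4)·6
So (-4)·6 ≡ 1 (mod 25), i.e. 6^(-1) ≡ -4 ≡ 21 (mod 25).
x ≡ 21 × 4 = 84 ≡ 9 (mod 25).
Check: 6 × 9 = 54 ≡ 4 (mod 25).
Unique solution: x ≡ 9 (mod 25)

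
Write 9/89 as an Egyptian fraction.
1/10 + 1/890

Greedy algorithm:
9/89: ceiling(89/9) = 10, use 1/10
1/890: ceiling(890/1) = 890, use 1/890
Result: 9/89 = 1/10 + 1/890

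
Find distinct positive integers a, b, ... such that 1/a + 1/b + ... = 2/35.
1/18 + 1/630

Greedy algorithm:
2/35: ceiling(35/2) = 18, use 1/18
1/630: ceiling(630/1) = 630, use 1/630
Result: 2/35 = 1/18 + 1/630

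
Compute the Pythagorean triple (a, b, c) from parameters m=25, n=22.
(141, 1100, 1109)

Euclid's formula: a = m² - n², b = 2mn, c = m² + n²
m = 25, n = 22
a = 25² - 22² = 625 - 484 = 141
b = 2 × 25 × 22 = 1100
c = 25² + 22² = 625 + 484 = 1109
Verification: 141² + 1100² = 19881 + 1210000 = 1229881 = 1109² ✓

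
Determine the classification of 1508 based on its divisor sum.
deficient

Proper divisors of 1508: sum = 1 + 2 + 4 + 13 + 26 + 29 + 52 + 58 + 116 + 377 + 754 = 1432
Since 1432 < 1508, 1508 is deficient.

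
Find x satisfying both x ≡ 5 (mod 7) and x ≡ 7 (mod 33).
40

Using Chinese Remainder Theorem:
M = 7 × 33 = 231
M1 = 33, M2 = 7
y1 = 33^(-1) mod 7 = 3
y2 = 7^(-1) mod 33 = 19
x = (5×33×3 + 7×7×19) mod 231 = 40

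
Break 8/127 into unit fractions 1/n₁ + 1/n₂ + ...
1/16 + 1/2032

Greedy algorithm:
8/127: ceiling(127/8) = 16, use 1/16
1/2032: ceiling(2032/1) = 2032, use 1/2032
Result: 8/127 = 1/16 + 1/2032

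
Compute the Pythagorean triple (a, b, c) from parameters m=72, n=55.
(2159, 7920, 8209)

Euclid's formula: a = m² - n², b = 2mn, c = m² + n²
m = 72, n = 55
a = 72² - 55² = 5184 - 3025 = 2159
b = 2 × 72 × 55 = 7920
c = 72² + 55² = 5184 + 3025 = 8209
Verification: 2159² + 7920² = 4661281 + 62726400 = 67387681 = 8209² ✓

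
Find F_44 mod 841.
436

Matrix identity: Q^n = [[F_(n+1), F_n], [F_n, F_(n-1)]] with Q = [[1,1],[1,0]].
n = 44 = 101100₂. Square-and-multiply, entries mod 841:
Q^1 = [[1,1],[1,0]]
Q^2 = (Q^1)² = [[2,1],[1,1]]
Q^5 = (Q^2)²·Q = [[8,5],[5,3]]
Q^11 = (Q^5)²·Q = [[144,89],[89,55]]
Q^22 = (Q^11)² = [[63,50],[50,13]]
Q^44 = (Q^22)² = [[582,436],[436,146]]
F_44 mod 841 = Q^44[0][1] = 436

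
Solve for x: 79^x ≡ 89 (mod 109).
20

Baby-step giant-step with step n = ⌈√109⌉ = 11.
Baby steps 79^j mod 109 (j:value) for j=0..10: 0:1, 1:79, 2:28, 3:32, 4:21, 5:24, 6:43, 7:18, 8:5, 9:68, 10:31.
Giant-step multiplier: 79^(-11) ≡ 79^(108-11) = 79^97 ≡ 62 (mod 109).
Giant steps γ_i = 89·62^i mod 109: γ_0=89, γ_1=68 (in table at j=9).
x = i·n + j = 1·11 + 9 = 20.
Check: 79^20 ≡ 89 (mod 109).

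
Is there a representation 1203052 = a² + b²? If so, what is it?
Not possible

Factorization: 1203052 = 2^2 × 67^3
By Fermat: n is sum of two squares iff every prime p ≡ 3 (mod 4) appears to even power.
Prime(s) ≡ 3 (mod 4) with odd exponent: [(67, 3)]
Therefore 1203052 cannot be expressed as a² + b².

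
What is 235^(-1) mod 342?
163

gcd(235, 342) = 1, so the inverse exists.
Extended Euclidean algorithm on (342, 235):
342 = 1 × 235 + 107  ⟹  107 = (1)·342 + (-1)·235
235 = 2 × 107 + 21  ⟹  21 = (-2)·342 + (3)·235
107 = 5 × 21 + 2  ⟹  2 = (11)·342 + (-16)·235
21 = 10 × 2 + 1  ⟹  1 = (-112)·342 + (163)·235
So (163)·235 ≡ 1 (mod 342), i.e. 235^(-1) ≡ 163 (mod 342).
Check: 235 × 163 = 38305 ≡ 1 (mod 342)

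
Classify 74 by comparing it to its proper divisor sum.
deficient

Proper divisors of 74: sum = 1 + 2 + 37 = 40
Since 40 < 74, 74 is deficient.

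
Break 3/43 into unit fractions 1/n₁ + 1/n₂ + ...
1/15 + 1/323 + 1/208335

Greedy algorithm:
3/43: ceiling(43/3) = 15, use 1/15
2/645: ceiling(645/2) = 323, use 1/323
1/208335: ceiling(208335/1) = 208335, use 1/208335
Result: 3/43 = 1/15 + 1/323 + 1/208335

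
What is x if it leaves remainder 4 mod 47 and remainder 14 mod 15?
239

Using Chinese Remainder Theorem:
M = 47 × 15 = 705
M1 = 15, M2 = 47
y1 = 15^(-1) mod 47 = 22
y2 = 47^(-1) mod 15 = 8
x = (4×15×22 + 14×47×8) mod 705 = 239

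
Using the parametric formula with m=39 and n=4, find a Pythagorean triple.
(1505, 312, 1537)

Euclid's formula: a = m² - n², b = 2mn, c = m² + n²
m = 39, n = 4
a = 39² - 4² = 1521 - 16 = 1505
b = 2 × 39 × 4 = 312
c = 39² + 4² = 1521 + 16 = 1537
Verification: 1505² + 312² = 2265025 + 97344 = 2362369 = 1537² ✓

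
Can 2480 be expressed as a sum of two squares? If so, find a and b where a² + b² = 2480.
Not possible

Factorization: 2480 = 2^4 × 5 × 31
By Fermat: n is sum of two squares iff every prime p ≡ 3 (mod 4) appears to even power.
Prime(s) ≡ 3 (mod 4) with odd exponent: [(31, 1)]
Therefore 2480 cannot be expressed as a² + b².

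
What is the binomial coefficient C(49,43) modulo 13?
2

Using Lucas' theorem:
Write n=49 and k=43 in base 13:
n in base 13: [3, 10]
k in base 13: [3, 4]
C(49,43) mod 13 = ∏ C(n_i, k_i) mod 13
Digit binomials (mod 13): C(3,3) = 1; C(10,4) = 210 ≡ 2
Product: 1 × 2 = 2 ≡ 2 (mod 13)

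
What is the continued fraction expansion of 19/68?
[0; 3, 1, 1, 2, 1, 2]

Euclidean algorithm steps:
19 = 0 × 68 + 19
68 = 3 × 19 + 11
19 = 1 × 11 + 8
11 = 1 × 8 + 3
8 = 2 × 3 + 2
3 = 1 × 2 + 1
2 = 2 × 1 + 0
Continued fraction: [0; 3, 1, 1, 2, 1, 2]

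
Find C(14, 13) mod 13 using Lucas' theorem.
1

Using Lucas' theorem:
Write n=14 and k=13 in base 13:
n in base 13: [1, 1]
k in base 13: [1, 0]
C(14,13) mod 13 = ∏ C(n_i, k_i) mod 13
Digit binomials (mod 13): C(1,1) = 1; C(1,0) = 1
Product: 1 × 1 = 1 ≡ 1 (mod 13)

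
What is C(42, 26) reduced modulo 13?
3

Using Lucas' theorem:
Write n=42 and k=26 in base 13:
n in base 13: [3, 3]
k in base 13: [2, 0]
C(42,26) mod 13 = ∏ C(n_i, k_i) mod 13
Digit binomials (mod 13): C(3,2) = 3; C(3,0) = 1
Product: 3 × 1 = 3 ≡ 3 (mod 13)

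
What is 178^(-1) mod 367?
200

gcd(178, 367) = 1, so the inverse exists.
Extended Euclidean algorithm on (367, 178):
367 = 2 × 178 + 11  ⟹  11 = (1)·367 + (-2)·178
178 = 16 × 11 + 2  ⟹  2 = (-16)·367 + (33)·178
11 = 5 × 2 + 1  ⟹  1 = (81)·367 + (-167)·178
So (-167)·178 ≡ 1 (mod 367), i.e. 178^(-1) ≡ -167 ≡ 200 (mod 367).
Check: 178 × 200 = 35600 ≡ 1 (mod 367)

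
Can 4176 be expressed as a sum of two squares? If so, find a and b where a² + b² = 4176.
24² + 60² (a=24, b=60)

Factorization: 4176 = 2^4 × 3^2 × 29
By Fermat: n is sum of two squares iff every prime p ≡ 3 (mod 4) appears to even power.
All primes ≡ 3 (mod 4) appear to even power.
Search a = 0, 1, 2, … for 4176 - a² a perfect square: first hit at a = 24: 4176 - 576 = 3600 = 60².
4176 = 24² + 60² = 576 + 3600 ✓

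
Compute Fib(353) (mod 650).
323

Matrix identity: Q^n = [[F_(n+1), F_n], [F_n, F_(n-1)]] with Q = [[1,1],[1,0]].
n = 353 = 101100001₂. Square-and-multiply, entries mod 650:
Q^1 = [[1,1],[1,0]]
Q^2 = (Q^1)² = [[2,1],[1,1]]
Q^5 = (Q^2)²·Q = [[8,5],[5,3]]
Q^11 = (Q^5)²·Q = [[144,89],[89,55]]
Q^22 = (Q^11)² = [[57,161],[161,546]]
Q^44 = (Q^22)² = [[570,233],[233,337]]
Q^88 = (Q^44)² = [[239,81],[81,158]]
Q^176 = (Q^88)² = [[632,307],[307,325]]
Q^353 = (Q^176)²·Q = [[322,323],[323,649]]
F_353 mod 650 = Q^353[0][1] = 323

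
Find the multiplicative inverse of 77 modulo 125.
13

gcd(77, 125) = 1, so the inverse exists.
Extended Euclidean algorithm on (125, 77):
125 = 1 × 77 + 48  ⟹  48 = (1)·125 + (-1)·77
77 = 1 × 48 + 29  ⟹  29 = (-1)·125 + (2)·77
48 = 1 × 29 + 19  ⟹  19 = (2)·125 + (-3)·77
29 = 1 × 19 + 10  ⟹  10 = (-3)·125 + (5)·77
19 = 1 × 10 + 9  ⟹  9 = (5)·125 + (-8)·77
10 = 1 × 9 + 1  ⟹  1 = (-8)·125 + (13)·77
So (13)·77 ≡ 1 (mod 125), i.e. 77^(-1) ≡ 13 (mod 125).
Check: 77 × 13 = 1001 ≡ 1 (mod 125)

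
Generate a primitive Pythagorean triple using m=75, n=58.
(2261, 8700, 8989)

Euclid's formula: a = m² - n², b = 2mn, c = m² + n²
m = 75, n = 58
a = 75² - 58² = 5625 - 3364 = 2261
b = 2 × 75 × 58 = 8700
c = 75² + 58² = 5625 + 3364 = 8989
Verification: 2261² + 8700² = 5112121 + 75690000 = 80802121 = 8989² ✓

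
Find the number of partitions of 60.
966467

p(n) counts ways to write n as a sum of positive integers (order ignored).
Euler's pentagonal recurrence: p(k) = p(k-1) + p(k-2) - p(k-5) - p(k-7) + p(k-12) + p(k-15) - ... (offsets j(3j∓1)/2, signs ++--, p(0)=1, p(<0)=0).
DP table for k = 0..59: p(0)=1, p(1)=1, p(2)=2, p(3)=3, p(4)=5, p(5)=7, p(6)=11, p(7)=15, p(8)=22, p(9)=30, p(10)=42, p(11)=56, p(12)=77, p(13)=101, p(14)=135, p(15)=176, p(16)=231, p(17)=297, p(18)=385, p(19)=490, p(20)=627, p(21)=792, p(22)=1002, p(23)=1255, p(24)=1575, p(25)=1958, p(26)=2436, p(27)=3010, p(28)=3718, p(29)=4565, p(30)=5604, p(31)=6842, p(32)=8349, p(33)=10143, p(34)=12310, p(35)=14883, p(36)=17977, p(37)=21637, p(38)=26015, p(39)=31185, p(40)=37338, p(41)=44583, p(42)=53174, p(43)=63261, p(44)=75175, p(45)=89134, p(46)=105558, p(47)=124754, p(48)=147273, p(49)=173525, p(50)=204226, p(51)=239943, p(52)=281589, p(53)=329931, p(54)=386155, p(55)=451276, p(56)=526823, p(57)=614154, p(58)=715220, p(59)=831820.
Final step: p(60) = p(59) + p(58) - p(55) - p(53) + p(48) + p(45) - p(38) - p(34) + p(25) + p(20) - p(9) - p(3)
= 831820 + 715220 - 451276 - 329931 + 147273 + 89134 - 26015 - 12310 + 1958 + 627 - 30 - 3
= 966467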